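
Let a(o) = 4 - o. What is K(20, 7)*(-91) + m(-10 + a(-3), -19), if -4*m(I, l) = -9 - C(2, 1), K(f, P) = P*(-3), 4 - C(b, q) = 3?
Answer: 3827/2 ≈ 1913.5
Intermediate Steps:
C(b, q) = 1 (C(b, q) = 4 - 1*3 = 4 - 3 = 1)
K(f, P) = -3*P
m(I, l) = 5/2 (m(I, l) = -(-9 - 1*1)/4 = -(-9 - 1)/4 = -¼*(-10) = 5/2)
K(20, 7)*(-91) + m(-10 + a(-3), -19) = -3*7*(-91) + 5/2 = -21*(-91) + 5/2 = 1911 + 5/2 = 3827/2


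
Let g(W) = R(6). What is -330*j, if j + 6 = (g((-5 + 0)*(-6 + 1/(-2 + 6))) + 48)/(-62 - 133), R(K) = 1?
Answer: 26818/13 ≈ 2062.9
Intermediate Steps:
g(W) = 1
j = -1219/195 (j = -6 + (1 + 48)/(-62 - 133) = -6 + 49/(-195) = -6 + 49*(-1/195) = -6 - 49/195 = -1219/195 ≈ -6.2513)
-330*j = -330*(-1219/195) = 26818/13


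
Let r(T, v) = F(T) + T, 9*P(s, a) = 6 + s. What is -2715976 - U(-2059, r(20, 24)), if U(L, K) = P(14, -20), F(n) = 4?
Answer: -24443804/9 ≈ -2.7160e+6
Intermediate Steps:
P(s, a) = 2/3 + s/9 (P(s, a) = (6 + s)/9 = 2/3 + s/9)
r(T, v) = 4 + T
U(L, K) = 20/9 (U(L, K) = 2/3 + (1/9)*14 = 2/3 + 14/9 = 20/9)
-2715976 - U(-2059, r(20, 24)) = -2715976 - 1*20/9 = -2715976 - 20/9 = -24443804/9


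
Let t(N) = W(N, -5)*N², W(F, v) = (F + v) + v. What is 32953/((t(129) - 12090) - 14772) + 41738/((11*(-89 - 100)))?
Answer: -27154403153/1353717981 ≈ -20.059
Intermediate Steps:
W(F, v) = F + 2*v
t(N) = N²*(-10 + N) (t(N) = (N + 2*(-5))*N² = (N - 10)*N² = (-10 + N)*N² = N²*(-10 + N))
32953/((t(129) - 12090) - 14772) + 41738/((11*(-89 - 100))) = 32953/((129²*(-10 + 129) - 12090) - 14772) + 41738/((11*(-89 - 100))) = 32953/((16641*119 - 12090) - 14772) + 41738/((11*(-189))) = 32953/((1980279 - 12090) - 14772) + 41738/(-2079) = 32953/(1968189 - 14772) + 41738*(-1/2079) = 32953/1953417 - 41738/2079 = -27154403153/1353717981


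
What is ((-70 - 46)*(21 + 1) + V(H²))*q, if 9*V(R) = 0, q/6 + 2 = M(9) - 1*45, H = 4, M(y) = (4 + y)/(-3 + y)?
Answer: 686488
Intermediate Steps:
M(y) = (4 + y)/(-3 + y)
q = -269 (q = -12 + 6*((4 + 9)/(-3 + 9) - 1*45) = -12 + 6*(13/6 - 45) = -12 + 6*(-257/6) = -12 - 257 = -269)
V(R) = 0 (V(R) = (⅑)*0 = 0)
((-70 - 46)*(21 + 1) + V(H²))*q = ((-70 - 46)*(21 + 1) + 0)*(-269) = (-116*22 + 0)*(-269) = (-2552 + 0)*(-269) = -2552*(-269) = 686488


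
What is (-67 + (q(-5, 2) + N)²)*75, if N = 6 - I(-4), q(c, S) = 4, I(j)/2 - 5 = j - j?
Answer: -5025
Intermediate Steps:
I(j) = 10 (I(j) = 10 + 2*(j - j) = 10 + 2*0 = 10 + 0 = 10)
N = -4 (N = 6 - 1*10 = 6 - 10 = -4)
(-67 + (q(-5, 2) + N)²)*75 = (-67 + (4 - 4)²)*75 = (-67 + 0²)*75 = (-67 + 0)*75 = -67*75 = -5025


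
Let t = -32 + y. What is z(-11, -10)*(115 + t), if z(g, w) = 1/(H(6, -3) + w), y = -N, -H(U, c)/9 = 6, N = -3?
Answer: -43/32 ≈ -1.3438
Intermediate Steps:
H(U, c) = -54 (H(U, c) = -9*6 = -54)
y = 3 (y = -1*(-3) = 3)
z(g, w) = 1/(-54 + w)
t = -29 (t = -32 + 3 = -29)
z(-11, -10)*(115 + t) = (115 - 29)/(-54 - 10) = 86/(-64) = -1/64*86 = -43/32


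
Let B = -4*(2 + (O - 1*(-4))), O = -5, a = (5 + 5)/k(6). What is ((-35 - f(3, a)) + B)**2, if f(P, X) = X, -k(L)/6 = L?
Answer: 485809/324 ≈ 1499.4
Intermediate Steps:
k(L) = -6*L
a = -5/18 (a = (5 + 5)/((-6*6)) = 10/(-36) = 10*(-1/36) = -5/18 ≈ -0.27778)
B = -4 (B = -4*(2 + (-5 - 1*(-4))) = -4*(2 + (-5 + 4)) = -4*(2 - 1) = -4*1 = -4)
((-35 - f(3, a)) + B)**2 = ((-35 - 1*(-5/18)) - 4)**2 = ((-35 + 5/18) - 4)**2 = (-625/18 - 4)**2 = (-697/18)**2 = 485809/324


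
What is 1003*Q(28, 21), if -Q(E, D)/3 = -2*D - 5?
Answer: 141423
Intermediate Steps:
Q(E, D) = 15 + 6*D (Q(E, D) = -3*(-2*D - 5) = -3*(-5 - 2*D) = 15 + 6*D)
1003*Q(28, 21) = 1003*(15 + 6*21) = 1003*(15 + 126) = 1003*141 = 141423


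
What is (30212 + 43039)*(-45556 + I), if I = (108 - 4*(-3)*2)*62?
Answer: -2737536372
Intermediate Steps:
I = 8184 (I = (108 + 12*2)*62 = (108 + 24)*62 = 132*62 = 8184)
(30212 + 43039)*(-45556 + I) = (30212 + 43039)*(-45556 + 8184) = 73251*(-37372) = -2737536372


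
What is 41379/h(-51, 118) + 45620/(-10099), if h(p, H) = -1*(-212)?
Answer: 408215081/2140988 ≈ 190.67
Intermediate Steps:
h(p, H) = 212
41379/h(-51, 118) + 45620/(-10099) = 41379/212 + 45620/(-10099) = 41379*(1/212) + 45620*(-1/10099) = 41379/212 - 45620/10099 = 408215081/2140988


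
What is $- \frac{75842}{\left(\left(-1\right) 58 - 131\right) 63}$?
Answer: $\frac{75842}{11907} \approx 6.3695$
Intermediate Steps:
$- \frac{75842}{\left(\left(-1\right) 58 - 131\right) 63} = - \frac{75842}{\left(-58 - 131\right) 63} = - \frac{75842}{\left(-189\right) 63} = - \frac{75842}{-11907} = \left(-75842\right) \left(- \frac{1}{11907}\right) = \frac{75842}{11907}$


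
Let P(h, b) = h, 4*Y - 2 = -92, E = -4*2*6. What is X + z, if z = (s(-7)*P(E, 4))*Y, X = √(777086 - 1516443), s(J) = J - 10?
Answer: -18360 + I*√739357 ≈ -18360.0 + 859.86*I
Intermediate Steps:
E = -48 (E = -8*6 = -48)
s(J) = -10 + J
Y = -45/2 (Y = ½ + (¼)*(-92) = ½ - 23 = -45/2 ≈ -22.500)
X = I*√739357 (X = √(-739357) = I*√739357 ≈ 859.86*I)
z = -18360 (z = ((-10 - 7)*(-48))*(-45/2) = -17*(-48)*(-45/2) = 816*(-45/2) = -18360)
X + z = I*√739357 - 18360 = -18360 + I*√739357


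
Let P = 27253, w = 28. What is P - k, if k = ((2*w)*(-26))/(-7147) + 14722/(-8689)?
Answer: 241787368507/8871469 ≈ 27255.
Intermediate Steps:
k = -13223850/8871469 (k = ((2*28)*(-26))/(-7147) + 14722/(-8689) = (56*(-26))*(-1/7147) + 14722*(-1/8689) = -1456*(-1/7147) - 14722/8689 = 208/1021 - 14722/8689 = -13223850/8871469 ≈ -1.4906)
P - k = 27253 - 1*(-13223850/8871469) = 27253 + 13223850/8871469 = 241787368507/8871469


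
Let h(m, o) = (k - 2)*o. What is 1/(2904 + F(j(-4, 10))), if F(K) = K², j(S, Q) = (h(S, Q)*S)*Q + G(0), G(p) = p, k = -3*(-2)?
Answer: 1/2562904 ≈ 3.9018e-7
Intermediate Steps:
k = 6
h(m, o) = 4*o (h(m, o) = (6 - 2)*o = 4*o)
j(S, Q) = 4*S*Q² (j(S, Q) = ((4*Q)*S)*Q + 0 = (4*Q*S)*Q + 0 = 4*S*Q² + 0 = 4*S*Q²)
1/(2904 + F(j(-4, 10))) = 1/(2904 + (4*(-4)*10²)²) = 1/(2904 + (4*(-4)*100)²) = 1/(2904 + (-1600)²) = 1/(2904 + 2560000) = 1/2562904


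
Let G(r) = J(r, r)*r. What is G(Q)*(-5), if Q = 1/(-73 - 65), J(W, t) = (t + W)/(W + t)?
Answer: 5/138 ≈ 0.036232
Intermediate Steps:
J(W, t) = 1 (J(W, t) = (W + t)/(W + t) = 1)
Q = -1/138 (Q = 1/(-138) = -1/138 ≈ -0.0072464)
G(r) = r (G(r) = 1*r = r)
G(Q)*(-5) = -1/138*(-5) = 5/138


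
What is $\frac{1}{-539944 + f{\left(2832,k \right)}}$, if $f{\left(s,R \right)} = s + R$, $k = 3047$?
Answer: $- \frac{1}{534065} \approx -1.8724 \cdot 10^{-6}$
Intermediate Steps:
$f{\left(s,R \right)} = R + s$
$\frac{1}{-539944 + f{\left(2832,k \right)}} = \frac{1}{-539944 + \left(3047 + 2832\right)} = \frac{1}{-539944 + 5879} = \frac{1}{-534065} = - \frac{1}{534065}$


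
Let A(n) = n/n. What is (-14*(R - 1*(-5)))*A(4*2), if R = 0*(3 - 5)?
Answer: -70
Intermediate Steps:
A(n) = 1
R = 0 (R = 0*(-2) = 0)
(-14*(R - 1*(-5)))*A(4*2) = -14*(0 - 1*(-5))*1 = -14*(0 + 5)*1 = -14*5*1 = -70*1 = -70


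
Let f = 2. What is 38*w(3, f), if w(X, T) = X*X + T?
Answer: 418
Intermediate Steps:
w(X, T) = T + X**2 (w(X, T) = X**2 + T = T + X**2)
38*w(3, f) = 38*(2 + 3**2) = 38*(2 + 9) = 38*11 = 418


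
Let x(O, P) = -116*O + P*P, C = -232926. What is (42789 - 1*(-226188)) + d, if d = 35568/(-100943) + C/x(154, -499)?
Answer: 6275648767818573/23331662191 ≈ 2.6898e+5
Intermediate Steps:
x(O, P) = P² - 116*O (x(O, P) = -116*O + P² = P² - 116*O)
d = -31733330034/23331662191 (d = 35568/(-100943) - 232926/((-499)² - 116*154) = 35568*(-1/100943) - 232926/(249001 - 17864) = -35568/100943 - 232926/231137 = -31733330034/23331662191 ≈ -1.3601)
(42789 - 1*(-226188)) + d = (42789 - 1*(-226188)) - 31733330034/23331662191 = (42789 + 226188) - 31733330034/23331662191 = 268977 - 31733330034/23331662191 = 6275648767818573/23331662191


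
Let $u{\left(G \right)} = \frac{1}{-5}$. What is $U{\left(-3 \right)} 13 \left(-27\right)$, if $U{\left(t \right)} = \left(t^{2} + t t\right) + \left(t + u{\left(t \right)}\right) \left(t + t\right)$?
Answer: $- \frac{65286}{5} \approx -13057.0$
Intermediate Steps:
$u{\left(G \right)} = - \frac{1}{5}$
$U{\left(t \right)} = 2 t^{2} + 2 t \left(- \frac{1}{5} + t\right)$ ($U{\left(t \right)} = \left(t^{2} + t t\right) + \left(t - \frac{1}{5}\right) \left(t + t\right) = \left(t^{2} + t^{2}\right) + \left(- \frac{1}{5} + t\right) 2 t = 2 t^{2} + 2 t \left(- \frac{1}{5} + t\right)$)
$U{\left(-3 \right)} 13 \left(-27\right) = \frac{2}{5} \left(-3\right) \left(-1 + 10 \left(-3\right)\right) 13 \left(-27\right) = \frac{2}{5} \left(-3\right) \left(-1 - 30\right) 13 \left(-27\right) = \frac{2}{5} \left(-3\right) \left(-31\right) 13 \left(-27\right) = \frac{186}{5} \cdot 13 \left(-27\right) = \frac{2418}{5} \left(-27\right) = - \frac{65286}{5}$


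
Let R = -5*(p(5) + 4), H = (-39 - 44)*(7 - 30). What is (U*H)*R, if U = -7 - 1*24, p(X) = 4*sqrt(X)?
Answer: 1183580 + 1183580*sqrt(5) ≈ 3.8301e+6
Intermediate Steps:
H = 1909 (H = -83*(-23) = 1909)
R = -20 - 20*sqrt(5) (R = -5*(4*sqrt(5) + 4) = -5*(4 + 4*sqrt(5)) = -20 - 20*sqrt(5) ≈ -64.721)
U = -31 (U = -7 - 24 = -31)
(U*H)*R = (-31*1909)*(-20 - 20*sqrt(5)) = -59179*(-20 - 20*sqrt(5)) = 1183580 + 1183580*sqrt(5)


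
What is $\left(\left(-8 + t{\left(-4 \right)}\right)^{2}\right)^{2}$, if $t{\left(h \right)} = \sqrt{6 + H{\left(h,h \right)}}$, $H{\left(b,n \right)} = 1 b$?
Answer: $\left(8 - \sqrt{2}\right)^{4} \approx 1881.2$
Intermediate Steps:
$H{\left(b,n \right)} = b$
$t{\left(h \right)} = \sqrt{6 + h}$
$\left(\left(-8 + t{\left(-4 \right)}\right)^{2}\right)^{2} = \left(\left(-8 + \sqrt{6 - 4}\right)^{2}\right)^{2} = \left(\left(-8 + \sqrt{2}\right)^{2}\right)^{2} = \left(-8 + \sqrt{2}\right)^{4}$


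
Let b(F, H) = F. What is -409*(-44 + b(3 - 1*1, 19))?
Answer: 17178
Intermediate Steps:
-409*(-44 + b(3 - 1*1, 19)) = -409*(-44 + (3 - 1*1)) = -409*(-44 + (3 - 1)) = -409*(-44 + 2) = -409*(-42) = 17178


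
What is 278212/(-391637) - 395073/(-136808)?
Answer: 16666225315/7654153528 ≈ 2.1774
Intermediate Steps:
278212/(-391637) - 395073/(-136808) = 278212*(-1/391637) - 395073*(-1/136808) = -278212/391637 + 56439/19544 = 16666225315/7654153528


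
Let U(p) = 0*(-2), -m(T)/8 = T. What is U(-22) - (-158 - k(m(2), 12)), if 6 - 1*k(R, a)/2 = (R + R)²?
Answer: -1878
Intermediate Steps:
m(T) = -8*T
k(R, a) = 12 - 8*R² (k(R, a) = 12 - 2*(R + R)² = 12 - 2*4*R² = 12 - 8*R²)
U(p) = 0
U(-22) - (-158 - k(m(2), 12)) = 0 - (-158 - (12 - 8*(-8*2)²)) = 0 - (-158 - (12 - 8*(-16)²)) = 0 - (-158 - (12 - 8*256)) = 0 - (-158 - (12 - 2048)) = 0 - (-158 - 1*(-2036)) = 0 - (-158 + 2036) = 0 - 1*1878 = 0 - 1878 = -1878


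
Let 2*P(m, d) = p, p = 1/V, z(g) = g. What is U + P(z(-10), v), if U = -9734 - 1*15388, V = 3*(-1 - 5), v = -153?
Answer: -904393/36 ≈ -25122.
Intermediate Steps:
V = -18 (V = 3*(-6) = -18)
U = -25122 (U = -9734 - 15388 = -25122)
p = -1/18 (p = 1/(-18) = -1/18 ≈ -0.055556)
P(m, d) = -1/36 (P(m, d) = (½)*(-1/18) = -1/36)
U + P(z(-10), v) = -25122 - 1/36 = -904393/36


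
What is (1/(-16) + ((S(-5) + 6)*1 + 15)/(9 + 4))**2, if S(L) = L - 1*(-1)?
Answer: 67081/43264 ≈ 1.5505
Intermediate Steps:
S(L) = 1 + L (S(L) = L + 1 = 1 + L)
(1/(-16) + ((S(-5) + 6)*1 + 15)/(9 + 4))**2 = (1/(-16) + (((1 - 5) + 6)*1 + 15)/(9 + 4))**2 = (1*(-1/16) + ((-4 + 6)*1 + 15)/13)**2 = (-1/16 + (2*1 + 15)*(1/13))**2 = (-1/16 + (2 + 15)*(1/13))**2 = (-1/16 + 17*(1/13))**2 = (-1/16 + 17/13)**2 = (259/208)**2 = 67081/43264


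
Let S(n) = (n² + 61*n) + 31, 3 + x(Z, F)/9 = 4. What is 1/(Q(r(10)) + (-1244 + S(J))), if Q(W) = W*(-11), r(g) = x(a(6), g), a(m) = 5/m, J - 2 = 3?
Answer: -1/982 ≈ -0.0010183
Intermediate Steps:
J = 5 (J = 2 + 3 = 5)
x(Z, F) = 9 (x(Z, F) = -27 + 9*4 = -27 + 36 = 9)
r(g) = 9
S(n) = 31 + n² + 61*n
Q(W) = -11*W
1/(Q(r(10)) + (-1244 + S(J))) = 1/(-11*9 + (-1244 + (31 + 5² + 61*5))) = 1/(-99 + (-1244 + (31 + 25 + 305))) = 1/(-99 + (-1244 + 361)) = 1/(-99 - 883) = 1/(-982) = -1/982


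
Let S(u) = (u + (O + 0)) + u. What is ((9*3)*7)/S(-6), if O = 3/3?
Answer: -189/11 ≈ -17.182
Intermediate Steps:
O = 1 (O = 3*(⅓) = 1)
S(u) = 1 + 2*u (S(u) = (u + (1 + 0)) + u = (u + 1) + u = (1 + u) + u = 1 + 2*u)
((9*3)*7)/S(-6) = ((9*3)*7)/(1 + 2*(-6)) = (27*7)/(1 - 12) = 189/(-11) = 189*(-1/11) = -189/11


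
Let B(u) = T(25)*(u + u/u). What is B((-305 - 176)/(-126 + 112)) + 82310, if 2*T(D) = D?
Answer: 2317055/28 ≈ 82752.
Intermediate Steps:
T(D) = D/2
B(u) = 25/2 + 25*u/2 (B(u) = ((1/2)*25)*(u + u/u) = 25*(u + 1)/2 = 25*(1 + u)/2 = 25/2 + 25*u/2)
B((-305 - 176)/(-126 + 112)) + 82310 = (25/2 + 25*((-305 - 176)/(-126 + 112))/2) + 82310 = (25/2 + 25*(-481/(-14))/2) + 82310 = (25/2 + 25*(-481*(-1/14))/2) + 82310 = (25/2 + (25/2)*(481/14)) + 82310 = (25/2 + 12025/28) + 82310 = 12375/28 + 82310 = 2317055/28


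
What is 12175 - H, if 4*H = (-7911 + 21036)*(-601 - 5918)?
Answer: 85610575/4 ≈ 2.1403e+7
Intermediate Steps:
H = -85561875/4 (H = ((-7911 + 21036)*(-601 - 5918))/4 = (13125*(-6519))/4 = (¼)*(-85561875) = -85561875/4 ≈ -2.1390e+7)
12175 - H = 12175 - 1*(-85561875/4) = 12175 + 85561875/4 = 85610575/4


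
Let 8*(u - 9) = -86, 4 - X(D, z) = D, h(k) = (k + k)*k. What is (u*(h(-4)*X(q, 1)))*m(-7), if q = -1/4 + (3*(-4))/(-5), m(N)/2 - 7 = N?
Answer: 0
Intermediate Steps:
m(N) = 14 + 2*N
q = 43/20 (q = -1*¼ - 12*(-⅕) = -¼ + 12/5 = 43/20 ≈ 2.1500)
h(k) = 2*k² (h(k) = (2*k)*k = 2*k²)
X(D, z) = 4 - D
u = -7/4 (u = 9 + (⅛)*(-86) = 9 - 43/4 = -7/4 ≈ -1.7500)
(u*(h(-4)*X(q, 1)))*m(-7) = (-7*2*(-4)²*(4 - 1*43/20)/4)*(14 + 2*(-7)) = (-7*2*16*(4 - 43/20)/4)*(14 - 14) = -56*37/20*0 = -7/4*296/5*0 = -518/5*0 = 0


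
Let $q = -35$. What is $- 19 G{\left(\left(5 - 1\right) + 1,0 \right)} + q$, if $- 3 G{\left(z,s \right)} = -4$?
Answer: $- \frac{181}{3} \approx -60.333$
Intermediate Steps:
$G{\left(z,s \right)} = \frac{4}{3}$ ($G{\left(z,s \right)} = \left(- \frac{1}{3}\right) \left(-4\right) = \frac{4}{3}$)
$- 19 G{\left(\left(5 - 1\right) + 1,0 \right)} + q = \left(-19\right) \frac{4}{3} - 35 = - \frac{76}{3} - 35 = - \frac{181}{3}$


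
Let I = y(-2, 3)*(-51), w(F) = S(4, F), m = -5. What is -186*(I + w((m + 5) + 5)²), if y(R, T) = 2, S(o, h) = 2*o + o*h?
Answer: -126852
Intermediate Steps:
S(o, h) = 2*o + h*o
w(F) = 8 + 4*F (w(F) = 4*(2 + F) = 8 + 4*F)
I = -102 (I = 2*(-51) = -102)
-186*(I + w((m + 5) + 5)²) = -186*(-102 + (8 + 4*((-5 + 5) + 5))²) = -186*(-102 + (8 + 4*(0 + 5))²) = -186*(-102 + (8 + 4*5)²) = -186*(-102 + (8 + 20)²) = -186*(-102 + 28²) = -186*(-102 + 784) = -186*682 = -126852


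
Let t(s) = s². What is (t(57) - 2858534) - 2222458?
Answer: -5077743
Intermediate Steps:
(t(57) - 2858534) - 2222458 = (57² - 2858534) - 2222458 = (3249 - 2858534) - 2222458 = -2855285 - 2222458 = -5077743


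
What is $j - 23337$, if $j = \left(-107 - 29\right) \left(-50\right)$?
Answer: $-16537$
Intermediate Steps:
$j = 6800$ ($j = \left(-136\right) \left(-50\right) = 6800$)
$j - 23337 = 6800 - 23337 = -16537$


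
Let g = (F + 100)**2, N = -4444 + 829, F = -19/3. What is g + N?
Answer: 46426/9 ≈ 5158.4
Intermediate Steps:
F = -19/3 (F = -19*1/3 = -19/3 ≈ -6.3333)
N = -3615
g = 78961/9 (g = (-19/3 + 100)**2 = (281/3)**2 = 78961/9 ≈ 8773.4)
g + N = 78961/9 - 3615 = 46426/9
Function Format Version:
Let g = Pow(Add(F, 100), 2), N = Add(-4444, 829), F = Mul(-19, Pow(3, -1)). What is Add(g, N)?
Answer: Rational(46426, 9) ≈ 5158.4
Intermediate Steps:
F = Rational(-19, 3) (F = Mul(-19, Rational(1, 3)) = Rational(-19, 3) ≈ -6.3333)
N = -3615
g = Rational(78961, 9) (g = Pow(Add(Rational(-19, 3), 100), 2) = Pow(Rational(281, 3), 2) = Rational(78961, 9) ≈ 8773.4)
Add(g, N) = Add(Rational(78961, 9), -3615) = Rational(46426, 9)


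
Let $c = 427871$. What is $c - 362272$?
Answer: $65599$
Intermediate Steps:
$c - 362272 = 427871 - 362272 = 65599$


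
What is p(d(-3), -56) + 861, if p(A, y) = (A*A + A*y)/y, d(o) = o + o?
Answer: 11961/14 ≈ 854.36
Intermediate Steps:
d(o) = 2*o
p(A, y) = (A**2 + A*y)/y
p(d(-3), -56) + 861 = (2*(-3))*(2*(-3) - 56)/(-56) + 861 = -6*(-1/56)*(-6 - 56) + 861 = -6*(-1/56)*(-62) + 861 = -93/14 + 861 = 11961/14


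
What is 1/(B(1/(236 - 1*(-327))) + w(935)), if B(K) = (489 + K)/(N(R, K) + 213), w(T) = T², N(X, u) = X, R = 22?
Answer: 132305/115664613933 ≈ 1.1439e-6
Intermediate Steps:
B(K) = 489/235 + K/235 (B(K) = (489 + K)/(22 + 213) = (489 + K)/235 = (489 + K)*(1/235) = 489/235 + K/235)
1/(B(1/(236 - 1*(-327))) + w(935)) = 1/((489/235 + 1/(235*(236 - 1*(-327)))) + 935²) = 1/((489/235 + 1/(235*(236 + 327))) + 874225) = 1/((489/235 + (1/235)/563) + 874225) = 1/((489/235 + (1/235)*(1/563)) + 874225) = 1/((489/235 + 1/132305) + 874225) = 1/(275308/132305 + 874225) = 1/(115664613933/132305) = 132305/115664613933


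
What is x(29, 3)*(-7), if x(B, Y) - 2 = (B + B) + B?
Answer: -623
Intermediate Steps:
x(B, Y) = 2 + 3*B (x(B, Y) = 2 + ((B + B) + B) = 2 + (2*B + B) = 2 + 3*B)
x(29, 3)*(-7) = (2 + 3*29)*(-7) = (2 + 87)*(-7) = 89*(-7) = -623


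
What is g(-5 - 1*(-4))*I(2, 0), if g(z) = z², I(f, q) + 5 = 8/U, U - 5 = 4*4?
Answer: -97/21 ≈ -4.6190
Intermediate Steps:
U = 21 (U = 5 + 4*4 = 5 + 16 = 21)
I(f, q) = -97/21 (I(f, q) = -5 + 8/21 = -97/21)
g(-5 - 1*(-4))*I(2, 0) = (-5 - 1*(-4))²*(-97/21) = (-5 + 4)²*(-97/21) = (-1)²*(-97/21) = 1*(-97/21) = -97/21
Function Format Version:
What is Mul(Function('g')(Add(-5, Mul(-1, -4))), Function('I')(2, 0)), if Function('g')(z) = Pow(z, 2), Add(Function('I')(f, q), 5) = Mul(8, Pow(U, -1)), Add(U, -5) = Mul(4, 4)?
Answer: Rational(-97, 21) ≈ -4.6190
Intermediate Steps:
U = 21 (U = Add(5, Mul(4, 4)) = Add(5, 16) = 21)
Function('I')(f, q) = Rational(-97, 21) (Function('I')(f, q) = Add(-5, Mul(8, Pow(21, -1))) = Add(-5, Mul(8, Rational(1, 21))) = Add(-5, Rational(8, 21)) = Rational(-97, 21))
Mul(Function('g')(Add(-5, Mul(-1, -4))), Function('I')(2, 0)) = Mul(Pow(Add(-5, Mul(-1, -4)), 2), Rational(-97, 21)) = Mul(Pow(Add(-5, 4), 2), Rational(-97, 21)) = Mul(Pow(-1, 2), Rational(-97, 21)) = Mul(1, Rational(-97, 21)) = Rational(-97, 21)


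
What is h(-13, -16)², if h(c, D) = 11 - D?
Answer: 729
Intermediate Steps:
h(-13, -16)² = (11 - 1*(-16))² = (11 + 16)² = 27² = 729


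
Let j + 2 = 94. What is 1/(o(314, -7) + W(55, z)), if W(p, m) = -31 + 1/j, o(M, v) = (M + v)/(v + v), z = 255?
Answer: -644/34079 ≈ -0.018897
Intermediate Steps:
j = 92 (j = -2 + 94 = 92)
o(M, v) = (M + v)/(2*v) (o(M, v) = (M + v)/((2*v)) = (M + v)*(1/(2*v)) = (M + v)/(2*v))
W(p, m) = -2851/92 (W(p, m) = -31 + 1/92 = -2851/92)
1/(o(314, -7) + W(55, z)) = 1/((1/2)*(314 - 7)/(-7) - 2851/92) = 1/((1/2)*(-1/7)*307 - 2851/92) = 1/(-307/14 - 2851/92) = 1/(-34079/644) = -644/34079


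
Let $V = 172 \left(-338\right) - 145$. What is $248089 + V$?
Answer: $189808$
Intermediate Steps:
$V = -58281$ ($V = -58136 - 145 = -58281$)
$248089 + V = 248089 - 58281 = 189808$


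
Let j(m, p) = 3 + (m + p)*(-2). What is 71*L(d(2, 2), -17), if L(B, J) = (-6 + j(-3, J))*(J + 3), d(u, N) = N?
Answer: -36778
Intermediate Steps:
j(m, p) = 3 - 2*m - 2*p (j(m, p) = 3 + (-2*m - 2*p) = 3 - 2*m - 2*p)
L(B, J) = (3 + J)*(3 - 2*J) (L(B, J) = (-6 + (3 - 2*(-3) - 2*J))*(J + 3) = (-6 + (3 + 6 - 2*J))*(3 + J) = (-6 + (9 - 2*J))*(3 + J) = (3 - 2*J)*(3 + J) = (3 + J)*(3 - 2*J))
71*L(d(2, 2), -17) = 71*(9 - 3*(-17) - 2*(-17)²) = 71*(9 + 51 - 2*289) = 71*(9 + 51 - 578) = 71*(-518) = -36778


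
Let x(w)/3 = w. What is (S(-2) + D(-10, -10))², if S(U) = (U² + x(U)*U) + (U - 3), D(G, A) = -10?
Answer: 1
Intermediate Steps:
x(w) = 3*w
S(U) = -3 + U + 4*U² (S(U) = (U² + (3*U)*U) + (U - 3) = (U² + 3*U²) + (-3 + U) = 4*U² + (-3 + U) = -3 + U + 4*U²)
(S(-2) + D(-10, -10))² = ((-3 - 2 + 4*(-2)²) - 10)² = ((-3 - 2 + 4*4) - 10)² = ((-3 - 2 + 16) - 10)² = (11 - 10)² = 1² = 1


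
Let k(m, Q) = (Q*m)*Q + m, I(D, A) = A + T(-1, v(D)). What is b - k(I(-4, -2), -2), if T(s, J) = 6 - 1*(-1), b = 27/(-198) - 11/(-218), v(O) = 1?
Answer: -30078/1199 ≈ -25.086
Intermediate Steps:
b = -103/1199 (b = 27*(-1/198) - 11*(-1/218) = -3/22 + 11/218 = -103/1199 ≈ -0.085905)
T(s, J) = 7 (T(s, J) = 6 + 1 = 7)
I(D, A) = 7 + A (I(D, A) = A + 7 = 7 + A)
k(m, Q) = m + m*Q² (k(m, Q) = m*Q² + m = m + m*Q²)
b - k(I(-4, -2), -2) = -103/1199 - (7 - 2)*(1 + (-2)²) = -103/1199 - 5*(1 + 4) = -103/1199 - 5*5 = -103/1199 - 1*25 = -103/1199 - 25 = -30078/1199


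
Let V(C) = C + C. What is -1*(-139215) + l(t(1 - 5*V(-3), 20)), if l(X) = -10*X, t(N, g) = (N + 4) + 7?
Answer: 138795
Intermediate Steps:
V(C) = 2*C
t(N, g) = 11 + N (t(N, g) = (4 + N) + 7 = 11 + N)
-1*(-139215) + l(t(1 - 5*V(-3), 20)) = -1*(-139215) - 10*(11 + (1 - 10*(-3))) = 139215 - 10*(11 + (1 - 5*(-6))) = 139215 - 10*(11 + (1 + 30)) = 139215 - 10*(11 + 31) = 139215 - 10*42 = 139215 - 420 = 138795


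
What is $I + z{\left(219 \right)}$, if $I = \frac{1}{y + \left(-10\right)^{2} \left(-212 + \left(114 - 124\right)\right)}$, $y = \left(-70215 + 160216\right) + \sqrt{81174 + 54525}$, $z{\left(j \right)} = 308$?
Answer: $\frac{1415826757617}{4596839902} - \frac{\sqrt{135699}}{4596839902} \approx 308.0$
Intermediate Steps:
$y = 90001 + \sqrt{135699} \approx 90369.0$
$I = \frac{1}{67801 + \sqrt{135699}}$ ($I = \frac{1}{\left(90001 + \sqrt{135699}\right) + \left(-10\right)^{2} \left(-212 + \left(114 - 124\right)\right)} = \frac{1}{\left(90001 + \sqrt{135699}\right) + 100 \left(-212 + \left(114 - 124\right)\right)} = \frac{1}{\left(90001 + \sqrt{135699}\right) + 100 \left(-212 - 10\right)} = \frac{1}{\left(90001 + \sqrt{135699}\right) + 100 \left(-222\right)} = \frac{1}{\left(90001 + \sqrt{135699}\right) - 22200} = \frac{1}{67801 + \sqrt{135699}} \approx 1.4669 \cdot 10^{-5}$)
$I + z{\left(219 \right)} = \left(\frac{67801}{4596839902} - \frac{\sqrt{135699}}{4596839902}\right) + 308 = \frac{1415826757617}{4596839902} - \frac{\sqrt{135699}}{4596839902}$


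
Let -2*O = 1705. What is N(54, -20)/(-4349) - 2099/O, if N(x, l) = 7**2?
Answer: 18173557/7415045 ≈ 2.4509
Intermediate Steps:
O = -1705/2 (O = -1/2*1705 = -1705/2 ≈ -852.50)
N(x, l) = 49
N(54, -20)/(-4349) - 2099/O = 49/(-4349) - 2099/(-1705/2) = 49*(-1/4349) - 2099*(-2/1705) = -49/4349 + 4198/1705 = 18173557/7415045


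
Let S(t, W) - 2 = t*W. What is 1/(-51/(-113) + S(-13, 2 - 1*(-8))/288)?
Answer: 1017/7 ≈ 145.29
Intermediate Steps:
S(t, W) = 2 + W*t (S(t, W) = 2 + t*W = 2 + W*t)
1/(-51/(-113) + S(-13, 2 - 1*(-8))/288) = 1/(-51/(-113) + (2 + (2 - 1*(-8))*(-13))/288) = 1/(-51*(-1/113) + (2 + (2 + 8)*(-13))*(1/288)) = 1/(51/113 + (2 + 10*(-13))*(1/288)) = 1/(51/113 + (2 - 130)*(1/288)) = 1/(51/113 - 128*1/288) = 1/(51/113 - 4/9) = 1/(7/1017) = 1017/7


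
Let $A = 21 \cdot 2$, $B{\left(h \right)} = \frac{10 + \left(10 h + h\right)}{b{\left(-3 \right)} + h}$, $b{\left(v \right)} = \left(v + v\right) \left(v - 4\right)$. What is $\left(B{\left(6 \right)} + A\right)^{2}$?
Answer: $\frac{273529}{144} \approx 1899.5$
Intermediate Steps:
$b{\left(v \right)} = 2 v \left(-4 + v\right)$
$B{\left(h \right)} = \frac{10 + 11 h}{42 + h}$ ($B{\left(h \right)} = \frac{10 + \left(10 h + h\right)}{2 \left(-3\right) \left(-4 - 3\right) + h} = \frac{10 + 11 h}{2 \left(-3\right) \left(-7\right) + h} = \frac{10 + 11 h}{42 + h}$)
$A = 42$
$\left(B{\left(6 \right)} + A\right)^{2} = \left(\frac{10 + 11 \cdot 6}{42 + 6} + 42\right)^{2} = \left(\frac{10 + 66}{48} + 42\right)^{2} = \left(\frac{1}{48} \cdot 76 + 42\right)^{2} = \left(\frac{19}{12} + 42\right)^{2} = \left(\frac{523}{12}\right)^{2} = \frac{273529}{144}$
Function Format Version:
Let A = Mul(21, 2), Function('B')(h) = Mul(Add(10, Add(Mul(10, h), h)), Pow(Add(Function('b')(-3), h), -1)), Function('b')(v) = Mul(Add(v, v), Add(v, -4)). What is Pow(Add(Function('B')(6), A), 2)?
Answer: Rational(273529, 144) ≈ 1899.5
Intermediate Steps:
Function('b')(v) = Mul(2, v, Add(-4, v)) (Function('b')(v) = Mul(Mul(2, v), Add(-4, v)) = Mul(2, v, Add(-4, v)))
Function('B')(h) = Mul(Pow(Add(42, h), -1), Add(10, Mul(11, h))) (Function('B')(h) = Mul(Add(10, Add(Mul(10, h), h)), Pow(Add(Mul(2, -3, Add(-4, -3)), h), -1)) = Mul(Add(10, Mul(11, h)), Pow(Add(Mul(2, -3, -7), h), -1)) = Mul(Add(10, Mul(11, h)), Pow(Add(42, h), -1)) = Mul(Pow(Add(42, h), -1), Add(10, Mul(11, h))))
A = 42
Pow(Add(Function('B')(6), A), 2) = Pow(Add(Mul(Pow(Add(42, 6), -1), Add(10, Mul(11, 6))), 42), 2) = Pow(Add(Mul(Pow(48, -1), Add(10, 66)), 42), 2) = Pow(Add(Mul(Rational(1, 48), 76), 42), 2) = Pow(Add(Rational(19, 12), 42), 2) = Pow(Rational(523, 12), 2) = Rational(273529, 144)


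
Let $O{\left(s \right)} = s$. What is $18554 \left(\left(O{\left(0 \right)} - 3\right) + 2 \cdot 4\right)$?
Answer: $92770$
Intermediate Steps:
$18554 \left(\left(O{\left(0 \right)} - 3\right) + 2 \cdot 4\right) = 18554 \left(\left(0 - 3\right) + 2 \cdot 4\right) = 18554 \left(-3 + 8\right) = 18554 \cdot 5 = 92770$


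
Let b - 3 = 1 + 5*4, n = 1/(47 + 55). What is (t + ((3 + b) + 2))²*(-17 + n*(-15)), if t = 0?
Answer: -490303/34 ≈ -14421.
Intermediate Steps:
n = 1/102 ≈ 0.0098039
b = 24 (b = 3 + (1 + 5*4) = 3 + (1 + 20) = 3 + 21 = 24)
(t + ((3 + b) + 2))²*(-17 + n*(-15)) = (0 + ((3 + 24) + 2))²*(-17 + (1/102)*(-15)) = (0 + (27 + 2))²*(-17 - 5/34) = (0 + 29)²*(-583/34) = 29²*(-583/34) = 841*(-583/34) = -490303/34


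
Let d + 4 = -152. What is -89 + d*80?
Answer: -12569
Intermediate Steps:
d = -156 (d = -4 - 152 = -156)
-89 + d*80 = -89 - 156*80 = -89 - 12480 = -12569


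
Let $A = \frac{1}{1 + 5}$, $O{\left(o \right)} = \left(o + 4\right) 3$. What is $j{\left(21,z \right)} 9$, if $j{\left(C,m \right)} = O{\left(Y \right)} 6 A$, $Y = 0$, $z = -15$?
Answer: $108$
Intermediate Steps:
$O{\left(o \right)} = 12 + 3 o$ ($O{\left(o \right)} = \left(4 + o\right) 3 = 12 + 3 o$)
$A = \frac{1}{6} \approx 0.16667$
$j{\left(C,m \right)} = 12$ ($j{\left(C,m \right)} = \left(12 + 3 \cdot 0\right) 6 \cdot \frac{1}{6} = \left(12 + 0\right) 6 \cdot \frac{1}{6} = 12 \cdot 6 \cdot \frac{1}{6} = 72 \cdot \frac{1}{6} = 12$)
$j{\left(21,z \right)} 9 = 12 \cdot 9 = 108$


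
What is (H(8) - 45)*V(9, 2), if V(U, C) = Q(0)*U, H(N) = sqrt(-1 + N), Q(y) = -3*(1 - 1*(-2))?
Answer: 3645 - 81*sqrt(7) ≈ 3430.7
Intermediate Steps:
Q(y) = -9 (Q(y) = -3*(1 + 2) = -3*3 = -9)
V(U, C) = -9*U
(H(8) - 45)*V(9, 2) = (sqrt(-1 + 8) - 45)*(-9*9) = (sqrt(7) - 45)*(-81) = (-45 + sqrt(7))*(-81) = 3645 - 81*sqrt(7)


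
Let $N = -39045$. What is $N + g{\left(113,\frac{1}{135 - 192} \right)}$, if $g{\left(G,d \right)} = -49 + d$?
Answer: $- \frac{2228359}{57} \approx -39094.0$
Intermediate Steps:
$N + g{\left(113,\frac{1}{135 - 192} \right)} = -39045 - \left(49 - \frac{1}{135 - 192}\right) = -39045 - \left(49 - \frac{1}{-57}\right) = -39045 - \frac{2794}{57} = - \frac{2228359}{57}$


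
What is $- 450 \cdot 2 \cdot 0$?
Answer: $0$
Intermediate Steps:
$- 450 \cdot 2 \cdot 0 = \left(-450\right) 0 = 0$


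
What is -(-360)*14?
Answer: 5040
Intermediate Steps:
-(-360)*14 = -45*(-112) = 5040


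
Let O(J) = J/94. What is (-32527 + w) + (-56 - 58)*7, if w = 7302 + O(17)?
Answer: -2446145/94 ≈ -26023.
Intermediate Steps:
O(J) = J/94 (O(J) = J*(1/94) = J/94)
w = 686405/94 (w = 7302 + (1/94)*17 = 7302 + 17/94 = 686405/94 ≈ 7302.2)
(-32527 + w) + (-56 - 58)*7 = (-32527 + 686405/94) + (-56 - 58)*7 = -2371133/94 - 114*7 = -2371133/94 - 798 = -2446145/94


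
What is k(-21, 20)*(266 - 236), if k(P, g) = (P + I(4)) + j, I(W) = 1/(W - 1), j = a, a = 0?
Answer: -620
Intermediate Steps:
j = 0
I(W) = 1/(-1 + W)
k(P, g) = 1/3 + P (k(P, g) = (P + 1/(-1 + 4)) + 0 = (P + 1/3) + 0 = (1/3 + P) + 0 = 1/3 + P)
k(-21, 20)*(266 - 236) = (1/3 - 21)*(266 - 236) = -62/3*30 = -620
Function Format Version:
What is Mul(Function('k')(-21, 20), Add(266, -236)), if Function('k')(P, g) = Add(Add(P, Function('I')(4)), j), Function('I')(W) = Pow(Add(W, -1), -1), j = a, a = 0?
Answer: -620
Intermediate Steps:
j = 0
Function('I')(W) = Pow(Add(-1, W), -1)
Function('k')(P, g) = Add(Rational(1, 3), P) (Function('k')(P, g) = Add(Add(P, Pow(Add(-1, 4), -1)), 0) = Add(Add(P, Pow(3, -1)), 0) = Add(Add(P, Rational(1, 3)), 0) = Add(Add(Rational(1, 3), P), 0) = Add(Rational(1, 3), P))
Mul(Function('k')(-21, 20), Add(266, -236)) = Mul(Add(Rational(1, 3), -21), Add(266, -236)) = Mul(Rational(-62, 3), 30) = -620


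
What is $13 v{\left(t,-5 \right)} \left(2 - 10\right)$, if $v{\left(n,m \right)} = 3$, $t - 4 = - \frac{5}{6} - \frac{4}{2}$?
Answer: $-312$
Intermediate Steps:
$t = \frac{7}{6}$ ($t = 4 - \left(2 + \frac{5}{6}\right) = 4 - \frac{17}{6} = \frac{7}{6} \approx 1.1667$)
$13 v{\left(t,-5 \right)} \left(2 - 10\right) = 13 \cdot 3 \left(2 - 10\right) = 39 \left(2 - 10\right) = 39 \left(-8\right) = -312$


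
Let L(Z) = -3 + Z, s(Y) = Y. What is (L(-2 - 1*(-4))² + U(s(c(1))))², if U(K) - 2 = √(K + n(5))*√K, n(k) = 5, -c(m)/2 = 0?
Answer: 9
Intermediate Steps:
c(m) = 0 (c(m) = -2*0 = 0)
U(K) = 2 + √K*√(5 + K) (U(K) = 2 + √(K + 5)*√K = 2 + √(5 + K)*√K = 2 + √K*√(5 + K))
(L(-2 - 1*(-4))² + U(s(c(1))))² = ((-3 + (-2 - 1*(-4)))² + (2 + √0*√(5 + 0)))² = ((-3 + (-2 + 4))² + (2 + 0*√5))² = ((-3 + 2)² + (2 + 0))² = ((-1)² + 2)² = (1 + 2)² = 3² = 9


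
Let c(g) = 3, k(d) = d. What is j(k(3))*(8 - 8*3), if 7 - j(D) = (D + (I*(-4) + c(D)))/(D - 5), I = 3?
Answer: -64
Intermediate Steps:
j(D) = 7 - (-9 + D)/(-5 + D) (j(D) = 7 - (D + (3*(-4) + 3))/(D - 5) = 7 - (D + (-12 + 3))/(-5 + D) = 7 - (D - 9)/(-5 + D) = 7 - (-9 + D)/(-5 + D))
j(k(3))*(8 - 8*3) = (2*(-13 + 3*3)/(-5 + 3))*(8 - 8*3) = (2*(-13 + 9)/(-2))*(8 - 24) = (2*(-½)*(-4))*(-16) = 4*(-16) = -64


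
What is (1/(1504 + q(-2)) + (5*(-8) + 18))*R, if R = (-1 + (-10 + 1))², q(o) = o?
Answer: -1652150/751 ≈ -2199.9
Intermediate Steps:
R = 100 (R = (-1 - 9)² = (-10)² = 100)
(1/(1504 + q(-2)) + (5*(-8) + 18))*R = (1/(1504 - 2) + (5*(-8) + 18))*100 = (1/1502 + (-40 + 18))*100 = (1/1502 - 22)*100 = -33043/1502*100 = -1652150/751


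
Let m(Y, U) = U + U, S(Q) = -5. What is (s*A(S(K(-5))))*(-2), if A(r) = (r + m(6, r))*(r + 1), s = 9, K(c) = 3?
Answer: -1080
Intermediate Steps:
m(Y, U) = 2*U
A(r) = 3*r*(1 + r) (A(r) = (r + 2*r)*(r + 1) = (3*r)*(1 + r) = 3*r*(1 + r))
(s*A(S(K(-5))))*(-2) = (9*(3*(-5)*(1 - 5)))*(-2) = (9*(3*(-5)*(-4)))*(-2) = (9*60)*(-2) = 540*(-2) = -1080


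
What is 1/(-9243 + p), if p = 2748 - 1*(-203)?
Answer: -1/6292 ≈ -0.00015893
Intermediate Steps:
p = 2951 (p = 2748 + 203 = 2951)
1/(-9243 + p) = 1/(-9243 + 2951) = 1/(-6292) = -1/6292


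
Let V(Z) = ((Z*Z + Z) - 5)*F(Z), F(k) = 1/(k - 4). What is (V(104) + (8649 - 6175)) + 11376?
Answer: 279183/20 ≈ 13959.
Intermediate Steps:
F(k) = 1/(-4 + k)
V(Z) = (-5 + Z + Z**2)/(-4 + Z) (V(Z) = ((Z*Z + Z) - 5)/(-4 + Z) = ((Z**2 + Z) - 5)/(-4 + Z) = ((Z + Z**2) - 5)/(-4 + Z) = (-5 + Z + Z**2)/(-4 + Z))
(V(104) + (8649 - 6175)) + 11376 = ((-5 + 104 + 104**2)/(-4 + 104) + (8649 - 6175)) + 11376 = ((-5 + 104 + 10816)/100 + 2474) + 11376 = ((1/100)*10915 + 2474) + 11376 = (2183/20 + 2474) + 11376 = 51663/20 + 11376 = 279183/20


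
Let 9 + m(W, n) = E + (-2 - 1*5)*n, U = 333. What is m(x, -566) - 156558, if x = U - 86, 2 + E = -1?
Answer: -152608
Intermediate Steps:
E = -3 (E = -2 - 1 = -3)
x = 247 (x = 333 - 86 = 247)
m(W, n) = -12 - 7*n (m(W, n) = -9 + (-3 + (-2 - 1*5)*n) = -9 + (-3 + (-2 - 5)*n) = -9 + (-3 - 7*n) = -12 - 7*n)
m(x, -566) - 156558 = (-12 - 7*(-566)) - 156558 = (-12 + 3962) - 156558 = 3950 - 156558 = -152608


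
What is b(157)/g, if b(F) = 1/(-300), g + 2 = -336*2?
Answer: 1/202200 ≈ 4.9456e-6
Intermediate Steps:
g = -674 (g = -2 - 336*2 = -2 - 1*672 = -2 - 672 = -674)
b(F) = -1/300
b(157)/g = -1/300/(-674) = -1/300*(-1/674) = 1/202200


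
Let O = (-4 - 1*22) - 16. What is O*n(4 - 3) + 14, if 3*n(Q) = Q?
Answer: 0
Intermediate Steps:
O = -42 (O = (-4 - 22) - 16 = -26 - 16 = -42)
n(Q) = Q/3
O*n(4 - 3) + 14 = -14*(4 - 3) + 14 = -14 + 14 = 0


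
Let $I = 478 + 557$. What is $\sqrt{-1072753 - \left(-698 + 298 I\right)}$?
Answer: $i \sqrt{1380485} \approx 1174.9 i$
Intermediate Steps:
$I = 1035$
$\sqrt{-1072753 - \left(-698 + 298 I\right)} = \sqrt{-1072753 + \left(698 - 308430\right)} = \sqrt{-1072753 - 307732} = \sqrt{-1380485} = i \sqrt{1380485}$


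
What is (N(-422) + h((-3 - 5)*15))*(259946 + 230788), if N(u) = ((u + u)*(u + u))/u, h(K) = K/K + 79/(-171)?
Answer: -15733804456/19 ≈ -8.2809e+8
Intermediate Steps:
h(K) = 92/171 (h(K) = 1 + 79*(-1/171) = 1 - 79/171 = 92/171)
N(u) = 4*u (N(u) = ((2*u)*(2*u))/u = (4*u²)/u = 4*u)
(N(-422) + h((-3 - 5)*15))*(259946 + 230788) = (4*(-422) + 92/171)*(259946 + 230788) = (-1688 + 92/171)*490734 = -288556/171*490734 = -15733804456/19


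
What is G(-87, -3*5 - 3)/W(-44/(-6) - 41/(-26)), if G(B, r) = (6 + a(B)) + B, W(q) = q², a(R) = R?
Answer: -1022112/483025 ≈ -2.1161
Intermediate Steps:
G(B, r) = 6 + 2*B (G(B, r) = (6 + B) + B = 6 + 2*B)
G(-87, -3*5 - 3)/W(-44/(-6) - 41/(-26)) = (6 + 2*(-87))/((-44/(-6) - 41/(-26))²) = (6 - 174)/((-44*(-⅙) - 41*(-1/26))²) = -168/(22/3 + 41/26)² = -168/((695/78)²) = -168/483025/6084 = -168*6084/483025 = -1022112/483025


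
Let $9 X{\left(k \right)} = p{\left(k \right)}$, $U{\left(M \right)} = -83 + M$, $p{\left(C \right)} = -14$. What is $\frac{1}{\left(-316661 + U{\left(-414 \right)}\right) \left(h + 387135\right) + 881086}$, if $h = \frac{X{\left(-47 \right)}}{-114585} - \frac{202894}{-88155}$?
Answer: $- \frac{673416045}{82683915116591288444} \approx -8.1445 \cdot 10^{-12}$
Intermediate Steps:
$X{\left(k \right)} = - \frac{14}{9}$ ($X{\left(k \right)} = \frac{1}{9} \left(-14\right) = - \frac{14}{9}$)
$h = \frac{1549916408}{673416045}$ ($h = - \frac{14}{9 \left(-114585\right)} - \frac{202894}{-88155} = \left(- \frac{14}{9}\right) \left(- \frac{1}{114585}\right) - - \frac{202894}{88155} = \frac{14}{1031265} + \frac{202894}{88155} = \frac{1549916408}{673416045} \approx 2.3016$)
$\frac{1}{\left(-316661 + U{\left(-414 \right)}\right) \left(h + 387135\right) + 881086} = \frac{1}{\left(-316661 - 497\right) \left(\frac{1549916408}{673416045} + 387135\right) + 881086} = \frac{1}{\left(-316661 - 497\right) \frac{260704470497483}{673416045} + 881086} = \frac{1}{\left(-317158\right) \frac{260704470497483}{673416045} + 881086} = \frac{1}{- \frac{82684508454040713314}{673416045} + 881086} = \frac{1}{- \frac{82683915116591288444}{673416045}} = - \frac{673416045}{82683915116591288444}$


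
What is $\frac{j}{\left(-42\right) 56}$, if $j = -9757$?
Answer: $\frac{9757}{2352} \approx 4.1484$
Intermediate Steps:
$\frac{j}{\left(-42\right) 56} = - \frac{9757}{\left(-42\right) 56} = - \frac{9757}{-2352} = \left(-9757\right) \left(- \frac{1}{2352}\right) = \frac{9757}{2352}$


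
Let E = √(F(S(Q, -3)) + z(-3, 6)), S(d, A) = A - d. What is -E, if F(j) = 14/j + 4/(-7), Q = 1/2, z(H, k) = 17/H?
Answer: -I*√4515/21 ≈ -3.1997*I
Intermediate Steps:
Q = ½ ≈ 0.50000
F(j) = -4/7 + 14/j (F(j) = 14/j + 4*(-⅐) = 14/j - 4/7 = -4/7 + 14/j)
E = I*√4515/21 (E = √((-4/7 + 14/(-3 - 1*½)) + 17/(-3)) = √((-4/7 + 14/(-3 - ½)) + 17*(-⅓)) = √((-4/7 + 14/(-7/2)) - 17/3) = √((-4/7 + 14*(-2/7)) - 17/3) = √((-4/7 - 4) - 17/3) = √(-32/7 - 17/3) = √(-215/21) = I*√4515/21 ≈ 3.1997*I)
-E = -I*√4515/21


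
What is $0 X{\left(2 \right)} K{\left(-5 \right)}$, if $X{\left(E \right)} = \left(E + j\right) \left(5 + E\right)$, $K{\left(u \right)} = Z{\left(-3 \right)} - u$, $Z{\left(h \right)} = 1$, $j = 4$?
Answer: $0$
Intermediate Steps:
$K{\left(u \right)} = 1 - u$
$X{\left(E \right)} = \left(4 + E\right) \left(5 + E\right)$ ($X{\left(E \right)} = \left(E + 4\right) \left(5 + E\right) = \left(4 + E\right) \left(5 + E\right)$)
$0 X{\left(2 \right)} K{\left(-5 \right)} = 0 \left(20 + 2^{2} + 9 \cdot 2\right) \left(1 - -5\right) = 0 \left(20 + 4 + 18\right) \left(1 + 5\right) = 0 \cdot 42 \cdot 6 = 0 \cdot 6 = 0$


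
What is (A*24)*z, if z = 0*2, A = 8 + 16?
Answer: 0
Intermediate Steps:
A = 24
z = 0
(A*24)*z = (24*24)*0 = 576*0 = 0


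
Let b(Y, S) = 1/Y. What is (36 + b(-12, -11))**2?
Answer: 185761/144 ≈ 1290.0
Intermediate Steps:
(36 + b(-12, -11))**2 = (36 + 1/(-12))**2 = (36 - 1/12)**2 = (431/12)**2 = 185761/144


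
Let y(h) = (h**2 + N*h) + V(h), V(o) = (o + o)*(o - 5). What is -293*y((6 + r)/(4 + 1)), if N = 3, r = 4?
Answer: 586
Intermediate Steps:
V(o) = 2*o*(-5 + o) (V(o) = (2*o)*(-5 + o) = 2*o*(-5 + o))
y(h) = h**2 + 3*h + 2*h*(-5 + h) (y(h) = (h**2 + 3*h) + 2*h*(-5 + h) = h**2 + 3*h + 2*h*(-5 + h))
-293*y((6 + r)/(4 + 1)) = -293*(6 + 4)/(4 + 1)*(-7 + 3*((6 + 4)/(4 + 1))) = -293*10/5*(-7 + 3*(10/5)) = -293*10*(1/5)*(-7 + 3*(10*(1/5))) = -586*(-7 + 3*2) = -586*(-7 + 6) = -586*(-1) = -293*(-2) = 586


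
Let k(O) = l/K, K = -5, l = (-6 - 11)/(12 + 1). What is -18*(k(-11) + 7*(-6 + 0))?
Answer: 48834/65 ≈ 751.29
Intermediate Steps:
l = -17/13 ≈ -1.3077
k(O) = 17/65 (k(O) = -17/13/(-5) = -17/13*(-⅕) = 17/65)
-18*(k(-11) + 7*(-6 + 0)) = -18*(17/65 + 7*(-6 + 0)) = -18*(17/65 + 7*(-6)) = -18*(17/65 - 42) = -18*(-2713/65) = 48834/65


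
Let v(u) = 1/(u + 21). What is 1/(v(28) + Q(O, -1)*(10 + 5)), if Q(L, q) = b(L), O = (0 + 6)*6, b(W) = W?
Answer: 49/26461 ≈ 0.0018518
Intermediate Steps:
O = 36 (O = 6*6 = 36)
v(u) = 1/(21 + u)
Q(L, q) = L
1/(v(28) + Q(O, -1)*(10 + 5)) = 1/(1/(21 + 28) + 36*(10 + 5)) = 1/(1/49 + 36*15) = 1/(1/49 + 540) = 1/(26461/49) = 49/26461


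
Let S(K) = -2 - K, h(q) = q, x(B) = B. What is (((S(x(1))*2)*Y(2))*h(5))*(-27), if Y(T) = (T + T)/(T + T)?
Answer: 810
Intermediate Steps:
Y(T) = 1 (Y(T) = (2*T)/((2*T)) = (2*T)*(1/(2*T)) = 1)
(((S(x(1))*2)*Y(2))*h(5))*(-27) = ((((-2 - 1*1)*2)*1)*5)*(-27) = ((((-2 - 1)*2)*1)*5)*(-27) = ((-3*2*1)*5)*(-27) = (-6*1*5)*(-27) = -6*5*(-27) = -30*(-27) = 810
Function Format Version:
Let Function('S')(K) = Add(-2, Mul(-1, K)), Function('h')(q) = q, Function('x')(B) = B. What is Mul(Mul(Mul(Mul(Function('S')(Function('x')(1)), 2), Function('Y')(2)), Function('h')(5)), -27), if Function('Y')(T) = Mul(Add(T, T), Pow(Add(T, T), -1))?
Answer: 810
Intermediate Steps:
Function('Y')(T) = 1 (Function('Y')(T) = Mul(Mul(2, T), Pow(Mul(2, T), -1)) = Mul(Mul(2, T), Mul(Rational(1, 2), Pow(T, -1))) = 1)
Mul(Mul(Mul(Mul(Function('S')(Function('x')(1)), 2), Function('Y')(2)), Function('h')(5)), -27) = Mul(Mul(Mul(Mul(Add(-2, Mul(-1, 1)), 2), 1), 5), -27) = Mul(Mul(Mul(Mul(Add(-2, -1), 2), 1), 5), -27) = Mul(Mul(Mul(Mul(-3, 2), 1), 5), -27) = Mul(Mul(Mul(-6, 1), 5), -27) = Mul(Mul(-6, 5), -27) = Mul(-30, -27) = 810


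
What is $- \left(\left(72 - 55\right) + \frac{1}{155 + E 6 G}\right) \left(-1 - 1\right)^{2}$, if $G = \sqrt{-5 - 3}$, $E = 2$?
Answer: $\frac{16 \left(- 102 \sqrt{2} + 659 i\right)}{- 155 i + 24 \sqrt{2}} \approx -68.025 + 0.0053924 i$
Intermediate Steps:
$G = 2 i \sqrt{2}$ ($G = \sqrt{-8} = 2 i \sqrt{2} \approx 2.8284 i$)
$- \left(\left(72 - 55\right) + \frac{1}{155 + E 6 G}\right) \left(-1 - 1\right)^{2} = - \left(\left(72 - 55\right) + \frac{1}{155 + 2 \cdot 6 \cdot 2 i \sqrt{2}}\right) \left(-1 - 1\right)^{2} = - \left(\left(72 - 55\right) + \frac{1}{155 + 12 \cdot 2 i \sqrt{2}}\right) \left(-2\right)^{2} = - \left(17 + \frac{1}{155 + 24 i \sqrt{2}}\right) 4 = - (68 + \frac{4}{155 + 24 i \sqrt{2}}) = -68 - \frac{4}{155 + 24 i \sqrt{2}}$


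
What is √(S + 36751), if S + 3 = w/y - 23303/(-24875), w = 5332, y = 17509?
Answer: 3*√30982376264917193365/87107275 ≈ 191.70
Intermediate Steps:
S = -765963398/435536375 (S = -3 + (5332/17509 - 23303/(-24875)) = -3 + (5332*(1/17509) - 23303*(-1/24875)) = -3 + (5332/17509 + 23303/24875) = -3 + 540645727/435536375 = -765963398/435536375 ≈ -1.7587)
√(S + 36751) = √(-765963398/435536375 + 36751) = √(16005631354227/435536375) = 3*√30982376264917193365/87107275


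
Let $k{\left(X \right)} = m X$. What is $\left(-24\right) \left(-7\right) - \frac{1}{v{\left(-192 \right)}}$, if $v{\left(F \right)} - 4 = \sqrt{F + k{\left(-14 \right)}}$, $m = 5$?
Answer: $\frac{23350}{139} + \frac{i \sqrt{262}}{278} \approx 167.99 + 0.058224 i$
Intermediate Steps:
$k{\left(X \right)} = 5 X$
$v{\left(F \right)} = 4 + \sqrt{-70 + F}$ ($v{\left(F \right)} = 4 + \sqrt{F + 5 \left(-14\right)} = 4 + \sqrt{F - 70} = 4 + \sqrt{-70 + F}$)
$\left(-24\right) \left(-7\right) - \frac{1}{v{\left(-192 \right)}} = \left(-24\right) \left(-7\right) - \frac{1}{4 + \sqrt{-70 - 192}} = 168 - \frac{1}{4 + \sqrt{-262}} = 168 - \frac{1}{4 + i \sqrt{262}}$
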